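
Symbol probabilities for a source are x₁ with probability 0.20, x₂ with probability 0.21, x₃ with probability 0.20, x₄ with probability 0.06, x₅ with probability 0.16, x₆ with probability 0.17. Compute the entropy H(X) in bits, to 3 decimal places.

H = −Σ pᵢ log₂ pᵢ.
−0.20·log₂(0.20) = 0.4644
−0.21·log₂(0.21) = 0.4728
−0.20·log₂(0.20) = 0.4644
−0.06·log₂(0.06) = 0.2435
−0.16·log₂(0.16) = 0.4230
−0.17·log₂(0.17) = 0.4346
Sum ≈ 2.5027 → 2.503 bits.

2.503 bits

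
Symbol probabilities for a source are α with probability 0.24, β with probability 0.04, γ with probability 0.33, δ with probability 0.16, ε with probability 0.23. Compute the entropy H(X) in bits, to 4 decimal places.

H = −Σ pᵢ log₂ pᵢ.
−0.24·log₂(0.24) = 0.4941
−0.04·log₂(0.04) = 0.1858
−0.33·log₂(0.33) = 0.5278
−0.16·log₂(0.16) = 0.4230
−0.23·log₂(0.23) = 0.4877
Sum ≈ 2.1184 → 2.1184 bits.

2.1184 bits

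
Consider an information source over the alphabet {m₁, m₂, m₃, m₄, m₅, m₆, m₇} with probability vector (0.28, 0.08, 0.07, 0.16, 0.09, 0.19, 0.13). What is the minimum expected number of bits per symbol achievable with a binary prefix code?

Repeatedly combine the two least-probable nodes; the expected code length is the sum of the merged weights.
merge 7/100 + 2/25 → 3/20
merge 9/100 + 13/100 → 11/50
merge 3/20 + 4/25 → 31/100
merge 19/100 + 11/50 → 41/100
merge 7/25 + 31/100 → 59/100
merge 41/100 + 59/100 → 1
L = 3/20 + 11/50 + 31/100 + 41/100 + 59/100 + 1 = 67/25 = 2.68 bits/symbol.

2.68 bits/symbol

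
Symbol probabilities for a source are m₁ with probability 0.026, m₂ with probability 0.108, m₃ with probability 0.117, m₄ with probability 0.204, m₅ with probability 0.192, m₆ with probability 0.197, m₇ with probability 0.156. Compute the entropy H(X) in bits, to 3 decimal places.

2.651 bits

H = −Σ pᵢ log₂ pᵢ.
−0.026·log₂(0.026) = 0.1369
−0.108·log₂(0.108) = 0.3468
−0.117·log₂(0.117) = 0.3622
−0.204·log₂(0.204) = 0.4678
−0.192·log₂(0.192) = 0.4571
−0.197·log₂(0.197) = 0.4617
−0.156·log₂(0.156) = 0.4181
Sum ≈ 2.6507 → 2.651 bits.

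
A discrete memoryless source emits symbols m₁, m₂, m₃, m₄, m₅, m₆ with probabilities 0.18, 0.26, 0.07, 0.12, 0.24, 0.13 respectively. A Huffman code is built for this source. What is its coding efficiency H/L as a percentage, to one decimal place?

Entropy H = −Σ p log₂ p ≈ 2.4630 bits.
Huffman merges: 7/100+3/25→19/100; 13/100+9/50→31/100; 19/100+6/25→43/100; 13/50+31/100→57/100; 43/100+57/100→1. L = 5/2 ≈ 2.5000.
Efficiency = H/L = 2.4630/2.5000 = 98.5%.

98.5%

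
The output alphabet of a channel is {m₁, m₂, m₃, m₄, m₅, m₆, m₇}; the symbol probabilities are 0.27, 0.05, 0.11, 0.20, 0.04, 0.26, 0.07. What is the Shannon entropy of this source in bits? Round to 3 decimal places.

2.500 bits

H = −Σ pᵢ log₂ pᵢ.
−0.27·log₂(0.27) = 0.5100
−0.05·log₂(0.05) = 0.2161
−0.11·log₂(0.11) = 0.3503
−0.20·log₂(0.20) = 0.4644
−0.04·log₂(0.04) = 0.1858
−0.26·log₂(0.26) = 0.5053
−0.07·log₂(0.07) = 0.2686
Sum ≈ 2.5004 → 2.500 bits.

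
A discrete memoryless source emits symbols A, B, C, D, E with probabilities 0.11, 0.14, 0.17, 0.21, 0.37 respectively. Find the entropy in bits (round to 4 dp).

H = −Σ pᵢ log₂ pᵢ.
−0.11·log₂(0.11) = 0.3503
−0.14·log₂(0.14) = 0.3971
−0.17·log₂(0.17) = 0.4346
−0.21·log₂(0.21) = 0.4728
−0.37·log₂(0.37) = 0.5307
Sum ≈ 2.1855 → 2.1855 bits.

2.1855 bits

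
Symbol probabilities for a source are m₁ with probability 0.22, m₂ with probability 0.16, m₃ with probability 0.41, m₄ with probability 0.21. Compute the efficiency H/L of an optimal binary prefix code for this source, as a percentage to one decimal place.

97.1%

Entropy H = −Σ p log₂ p ≈ 1.9038 bits.
Huffman merges: 4/25+21/100→37/100; 11/50+37/100→59/100; 41/100+59/100→1. L = 49/25 ≈ 1.9600.
Efficiency = H/L = 1.9038/1.9600 = 97.1%.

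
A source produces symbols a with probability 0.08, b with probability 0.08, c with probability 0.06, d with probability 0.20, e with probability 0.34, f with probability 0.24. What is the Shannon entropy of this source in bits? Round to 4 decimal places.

2.3142 bits

H = −Σ pᵢ log₂ pᵢ.
−0.08·log₂(0.08) = 0.2915
−0.08·log₂(0.08) = 0.2915
−0.06·log₂(0.06) = 0.2435
−0.20·log₂(0.20) = 0.4644
−0.34·log₂(0.34) = 0.5292
−0.24·log₂(0.24) = 0.4941
Sum ≈ 2.3142 → 2.3142 bits.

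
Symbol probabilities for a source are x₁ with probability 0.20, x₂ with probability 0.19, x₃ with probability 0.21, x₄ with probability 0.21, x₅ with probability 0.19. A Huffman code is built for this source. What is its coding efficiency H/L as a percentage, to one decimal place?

Entropy H = −Σ p log₂ p ≈ 2.3205 bits.
Huffman merges: 19/100+19/100→19/50; 1/5+21/100→41/100; 21/100+19/50→59/100; 41/100+59/100→1. L = 119/50 ≈ 2.3800.
Efficiency = H/L = 2.3205/2.3800 = 97.5%.

97.5%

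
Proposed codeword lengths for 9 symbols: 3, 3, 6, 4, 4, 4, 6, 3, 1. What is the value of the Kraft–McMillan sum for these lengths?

With common denominator 2^6 = 64: Σ 2^(−ℓᵢ) = 8/64 + 8/64 + 1/64 + 4/64 + 4/64 + 4/64 + 1/64 + 8/64 + 32/64 = 70/64 = 1.09375.

1.09375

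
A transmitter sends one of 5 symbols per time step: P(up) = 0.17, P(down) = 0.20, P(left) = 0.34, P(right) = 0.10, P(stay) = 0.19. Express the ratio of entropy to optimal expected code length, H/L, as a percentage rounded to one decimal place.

Entropy H = −Σ p log₂ p ≈ 2.2156 bits.
Huffman merges: 1/10+17/100→27/100; 19/100+1/5→39/100; 27/100+17/50→61/100; 39/100+61/100→1. L = 227/100 ≈ 2.2700.
Efficiency = H/L = 2.2156/2.2700 = 97.6%.

97.6%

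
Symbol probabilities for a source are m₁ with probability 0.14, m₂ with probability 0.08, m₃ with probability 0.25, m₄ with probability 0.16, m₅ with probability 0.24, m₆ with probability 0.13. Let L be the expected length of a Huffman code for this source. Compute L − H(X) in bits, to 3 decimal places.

Entropy H = −Σ p log₂ p ≈ 2.4884 bits.
Huffman merges: 2/25+13/100→21/100; 7/50+4/25→3/10; 21/100+6/25→9/20; 1/4+3/10→11/20; 9/20+11/20→1. L = 251/100 ≈ 2.5100.
L − H = 2.5100 − 2.4884 = 0.022 bits.

0.022 bits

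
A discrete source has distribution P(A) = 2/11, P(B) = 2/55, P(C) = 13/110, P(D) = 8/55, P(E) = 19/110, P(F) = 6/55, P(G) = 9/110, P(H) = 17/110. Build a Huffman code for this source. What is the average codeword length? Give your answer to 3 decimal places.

Repeatedly combine the two least-probable nodes; the expected code length is the sum of the merged weights.
merge 2/55 + 9/110 → 13/110
merge 6/55 + 13/110 → 5/22
merge 13/110 + 8/55 → 29/110
merge 17/110 + 19/110 → 18/55
merge 2/11 + 5/22 → 9/22
merge 29/110 + 18/55 → 13/22
merge 9/22 + 13/22 → 1
L = 13/110 + 5/22 + 29/110 + 18/55 + 9/22 + 13/22 + 1 = 323/110 ≈ 2.936 bits/symbol.

2.936 bits/symbol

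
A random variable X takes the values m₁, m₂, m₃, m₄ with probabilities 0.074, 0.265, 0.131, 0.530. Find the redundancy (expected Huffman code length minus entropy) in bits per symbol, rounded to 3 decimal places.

0.020 bits

Entropy H = −Σ p log₂ p ≈ 1.6553 bits.
Huffman merges: 37/500+131/1000→41/200; 41/200+53/200→47/100; 47/100+53/100→1. L = 67/40 ≈ 1.6750.
L − H = 1.6750 − 1.6553 = 0.020 bits.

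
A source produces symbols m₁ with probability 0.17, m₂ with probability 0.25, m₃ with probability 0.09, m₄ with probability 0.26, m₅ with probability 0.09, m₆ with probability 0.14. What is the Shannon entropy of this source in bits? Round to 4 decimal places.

H = −Σ pᵢ log₂ pᵢ.
−0.17·log₂(0.17) = 0.4346
−0.25·log₂(0.25) = 0.5000
−0.09·log₂(0.09) = 0.3127
−0.26·log₂(0.26) = 0.5053
−0.09·log₂(0.09) = 0.3127
−0.14·log₂(0.14) = 0.3971
Sum ≈ 2.4623 → 2.4623 bits.

2.4623 bits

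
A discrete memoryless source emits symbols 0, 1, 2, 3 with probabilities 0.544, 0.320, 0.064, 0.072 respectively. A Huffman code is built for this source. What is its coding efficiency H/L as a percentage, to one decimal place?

Entropy H = −Σ p log₂ p ≈ 1.5310 bits.
Huffman merges: 8/125+9/125→17/125; 17/125+8/25→57/125; 57/125+68/125→1. L = 199/125 ≈ 1.5920.
Efficiency = H/L = 1.5310/1.5920 = 96.2%.

96.2%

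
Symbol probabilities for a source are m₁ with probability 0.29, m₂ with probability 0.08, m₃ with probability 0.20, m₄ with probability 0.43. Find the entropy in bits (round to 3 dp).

H = −Σ pᵢ log₂ pᵢ.
−0.29·log₂(0.29) = 0.5179
−0.08·log₂(0.08) = 0.2915
−0.20·log₂(0.20) = 0.4644
−0.43·log₂(0.43) = 0.5236
Sum ≈ 1.7974 → 1.797 bits.

1.797 bits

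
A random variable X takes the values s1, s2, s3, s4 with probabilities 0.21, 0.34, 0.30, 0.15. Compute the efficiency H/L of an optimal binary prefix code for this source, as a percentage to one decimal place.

Entropy H = −Σ p log₂ p ≈ 1.9336 bits.
Huffman merges: 3/20+21/100→9/25; 3/10+17/50→16/25; 9/25+16/25→1. L = 2 ≈ 2.0000.
Efficiency = H/L = 1.9336/2.0000 = 96.7%.

96.7%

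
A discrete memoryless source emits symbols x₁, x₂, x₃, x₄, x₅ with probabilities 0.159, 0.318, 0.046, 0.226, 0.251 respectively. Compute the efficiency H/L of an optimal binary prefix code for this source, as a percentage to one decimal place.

Entropy H = −Σ p log₂ p ≈ 2.1372 bits.
Huffman merges: 23/500+159/1000→41/200; 41/200+113/500→431/1000; 251/1000+159/500→569/1000; 431/1000+569/1000→1. L = 441/200 ≈ 2.2050.
Efficiency = H/L = 2.1372/2.2050 = 96.9%.

96.9%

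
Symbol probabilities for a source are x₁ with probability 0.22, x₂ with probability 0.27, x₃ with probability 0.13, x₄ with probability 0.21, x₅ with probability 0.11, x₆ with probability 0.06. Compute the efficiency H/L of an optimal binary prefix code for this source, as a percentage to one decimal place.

Entropy H = −Σ p log₂ p ≈ 2.4399 bits.
Huffman merges: 3/50+11/100→17/100; 13/100+17/100→3/10; 21/100+11/50→43/100; 27/100+3/10→57/100; 43/100+57/100→1. L = 247/100 ≈ 2.4700.
Efficiency = H/L = 2.4399/2.4700 = 98.8%.

98.8%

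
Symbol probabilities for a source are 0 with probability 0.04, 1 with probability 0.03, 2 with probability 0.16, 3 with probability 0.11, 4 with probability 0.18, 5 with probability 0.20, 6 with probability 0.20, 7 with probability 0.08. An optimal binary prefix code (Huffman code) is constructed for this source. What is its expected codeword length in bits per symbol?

Repeatedly combine the two least-probable nodes; the expected code length is the sum of the merged weights.
merge 3/100 + 1/25 → 7/100
merge 7/100 + 2/25 → 3/20
merge 11/100 + 3/20 → 13/50
merge 4/25 + 9/50 → 17/50
merge 1/5 + 1/5 → 2/5
merge 13/50 + 17/50 → 3/5
merge 2/5 + 3/5 → 1
L = 7/100 + 3/20 + 13/50 + 17/50 + 2/5 + 3/5 + 1 = 141/50 = 2.82 bits/symbol.

2.82 bits/symbol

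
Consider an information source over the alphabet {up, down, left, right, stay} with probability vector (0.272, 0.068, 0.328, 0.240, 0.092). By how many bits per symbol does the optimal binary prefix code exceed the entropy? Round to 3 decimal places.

0.047 bits

Entropy H = −Σ p log₂ p ≈ 2.1129 bits.
Huffman merges: 17/250+23/250→4/25; 4/25+6/25→2/5; 34/125+41/125→3/5; 2/5+3/5→1. L = 54/25 ≈ 2.1600.
L − H = 2.1600 − 2.1129 = 0.047 bits.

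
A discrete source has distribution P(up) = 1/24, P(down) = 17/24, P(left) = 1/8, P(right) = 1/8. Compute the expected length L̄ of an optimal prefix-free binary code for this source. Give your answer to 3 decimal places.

1.458 bits/symbol

Repeatedly combine the two least-probable nodes; the expected code length is the sum of the merged weights.
merge 1/24 + 1/8 → 1/6
merge 1/8 + 1/6 → 7/24
merge 7/24 + 17/24 → 1
L = 1/6 + 7/24 + 1 = 35/24 ≈ 1.458 bits/symbol.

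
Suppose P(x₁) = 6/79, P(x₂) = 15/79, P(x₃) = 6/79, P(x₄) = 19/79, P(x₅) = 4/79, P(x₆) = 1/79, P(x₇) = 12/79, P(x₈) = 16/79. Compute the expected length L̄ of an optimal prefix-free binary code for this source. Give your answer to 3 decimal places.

2.759 bits/symbol

Repeatedly combine the two least-probable nodes; the expected code length is the sum of the merged weights.
merge 1/79 + 4/79 → 5/79
merge 5/79 + 6/79 → 11/79
merge 6/79 + 11/79 → 17/79
merge 12/79 + 15/79 → 27/79
merge 16/79 + 17/79 → 33/79
merge 19/79 + 27/79 → 46/79
merge 33/79 + 46/79 → 1
L = 5/79 + 11/79 + 17/79 + 27/79 + 33/79 + 46/79 + 1 = 218/79 ≈ 2.759 bits/symbol.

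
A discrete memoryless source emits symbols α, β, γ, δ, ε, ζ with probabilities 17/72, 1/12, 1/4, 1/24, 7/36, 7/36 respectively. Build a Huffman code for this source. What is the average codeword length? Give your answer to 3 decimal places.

Repeatedly combine the two least-probable nodes; the expected code length is the sum of the merged weights.
merge 1/24 + 1/12 → 1/8
merge 1/8 + 7/36 → 23/72
merge 7/36 + 17/72 → 31/72
merge 1/4 + 23/72 → 41/72
merge 31/72 + 41/72 → 1
L = 1/8 + 23/72 + 31/72 + 41/72 + 1 = 22/9 ≈ 2.444 bits/symbol.

2.444 bits/symbol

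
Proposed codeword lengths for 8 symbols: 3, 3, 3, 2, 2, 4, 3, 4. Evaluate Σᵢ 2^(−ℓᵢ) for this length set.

With common denominator 2^4 = 16: Σ 2^(−ℓᵢ) = 2/16 + 2/16 + 2/16 + 4/16 + 4/16 + 1/16 + 2/16 + 1/16 = 18/16 = 1.125.

1.125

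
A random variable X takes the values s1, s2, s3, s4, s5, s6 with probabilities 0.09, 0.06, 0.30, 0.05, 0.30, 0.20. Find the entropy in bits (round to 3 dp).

H = −Σ pᵢ log₂ pᵢ.
−0.09·log₂(0.09) = 0.3127
−0.06·log₂(0.06) = 0.2435
−0.30·log₂(0.30) = 0.5211
−0.05·log₂(0.05) = 0.2161
−0.30·log₂(0.30) = 0.5211
−0.20·log₂(0.20) = 0.4644
Sum ≈ 2.2788 → 2.279 bits.

2.279 bits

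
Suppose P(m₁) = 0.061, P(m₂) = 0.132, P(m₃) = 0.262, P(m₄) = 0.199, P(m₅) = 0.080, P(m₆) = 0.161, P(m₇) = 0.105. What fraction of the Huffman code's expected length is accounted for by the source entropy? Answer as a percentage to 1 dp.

99.2%

Entropy H = −Σ p log₂ p ≈ 2.6587 bits.
Huffman merges: 61/1000+2/25→141/1000; 21/200+33/250→237/1000; 141/1000+161/1000→151/500; 199/1000+237/1000→109/250; 131/500+151/500→141/250; 109/250+141/250→1. L = 67/25 ≈ 2.6800.
Efficiency = H/L = 2.6587/2.6800 = 99.2%.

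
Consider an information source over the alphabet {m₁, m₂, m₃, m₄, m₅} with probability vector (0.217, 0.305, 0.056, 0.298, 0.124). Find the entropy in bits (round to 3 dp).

H = −Σ pᵢ log₂ pᵢ.
−0.217·log₂(0.217) = 0.4783
−0.305·log₂(0.305) = 0.5225
−0.056·log₂(0.056) = 0.2329
−0.298·log₂(0.298) = 0.5205
−0.124·log₂(0.124) = 0.3734
Sum ≈ 2.1276 → 2.128 bits.

2.128 bits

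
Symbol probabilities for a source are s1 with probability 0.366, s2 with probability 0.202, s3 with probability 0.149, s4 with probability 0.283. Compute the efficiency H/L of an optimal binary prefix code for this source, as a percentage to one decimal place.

Entropy H = −Σ p log₂ p ≈ 1.9215 bits.
Huffman merges: 149/1000+101/500→351/1000; 283/1000+351/1000→317/500; 183/500+317/500→1. L = 397/200 ≈ 1.9850.
Efficiency = H/L = 1.9215/1.9850 = 96.8%.

96.8%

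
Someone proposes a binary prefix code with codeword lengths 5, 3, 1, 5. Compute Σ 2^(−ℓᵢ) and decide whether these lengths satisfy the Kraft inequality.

0.6875; yes

With common denominator 2^5 = 32: Σ 2^(−ℓᵢ) = 1/32 + 4/32 + 16/32 + 1/32 = 22/32 = 0.6875.
Kraft's inequality requires Σ ≤ 1; here Σ = 0.6875 ≤ 1, so such a prefix code exists.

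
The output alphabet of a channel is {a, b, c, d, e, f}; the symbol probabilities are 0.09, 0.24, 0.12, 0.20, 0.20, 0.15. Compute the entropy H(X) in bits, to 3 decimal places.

2.513 bits

H = −Σ pᵢ log₂ pᵢ.
−0.09·log₂(0.09) = 0.3127
−0.24·log₂(0.24) = 0.4941
−0.12·log₂(0.12) = 0.3671
−0.20·log₂(0.20) = 0.4644
−0.20·log₂(0.20) = 0.4644
−0.15·log₂(0.15) = 0.4105
Sum ≈ 2.5132 → 2.513 bits.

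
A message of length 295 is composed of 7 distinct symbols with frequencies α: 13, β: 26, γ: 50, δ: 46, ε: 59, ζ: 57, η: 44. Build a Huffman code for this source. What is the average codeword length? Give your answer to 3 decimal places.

2.739 bits/symbol

Probabilities are the counts divided by 295.
Repeatedly combine the two least-probable nodes; the expected code length is the sum of the merged weights.
merge 13/295 + 26/295 → 39/295
merge 39/295 + 44/295 → 83/295
merge 46/295 + 10/59 → 96/295
merge 57/295 + 1/5 → 116/295
merge 83/295 + 96/295 → 179/295
merge 116/295 + 179/295 → 1
L = 39/295 + 83/295 + 96/295 + 116/295 + 179/295 + 1 = 808/295 ≈ 2.739 bits/symbol.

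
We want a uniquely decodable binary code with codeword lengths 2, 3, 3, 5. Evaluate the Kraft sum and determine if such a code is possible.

With common denominator 2^5 = 32: Σ 2^(−ℓᵢ) = 8/32 + 4/32 + 4/32 + 1/32 = 17/32 = 0.53125.
Kraft's inequality requires Σ ≤ 1; here Σ = 0.53125 ≤ 1, so such a prefix code exists.

0.53125; yes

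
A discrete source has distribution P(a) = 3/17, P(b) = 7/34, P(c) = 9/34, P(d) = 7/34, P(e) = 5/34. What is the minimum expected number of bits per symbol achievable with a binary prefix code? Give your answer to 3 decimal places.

2.324 bits/symbol

Repeatedly combine the two least-probable nodes; the expected code length is the sum of the merged weights.
merge 5/34 + 3/17 → 11/34
merge 7/34 + 7/34 → 7/17
merge 9/34 + 11/34 → 10/17
merge 7/17 + 10/17 → 1
L = 11/34 + 7/17 + 10/17 + 1 = 79/34 ≈ 2.324 bits/symbol.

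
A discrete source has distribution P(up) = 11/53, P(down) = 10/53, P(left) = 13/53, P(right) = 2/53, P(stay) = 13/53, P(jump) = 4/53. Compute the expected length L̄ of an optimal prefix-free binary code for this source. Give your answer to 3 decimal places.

2.415 bits/symbol

Repeatedly combine the two least-probable nodes; the expected code length is the sum of the merged weights.
merge 2/53 + 4/53 → 6/53
merge 6/53 + 10/53 → 16/53
merge 11/53 + 13/53 → 24/53
merge 13/53 + 16/53 → 29/53
merge 24/53 + 29/53 → 1
L = 6/53 + 16/53 + 24/53 + 29/53 + 1 = 128/53 ≈ 2.415 bits/symbol.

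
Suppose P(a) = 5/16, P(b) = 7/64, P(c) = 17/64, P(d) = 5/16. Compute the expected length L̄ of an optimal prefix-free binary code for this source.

2 bits/symbol

Repeatedly combine the two least-probable nodes; the expected code length is the sum of the merged weights.
merge 7/64 + 17/64 → 3/8
merge 5/16 + 5/16 → 5/8
merge 3/8 + 5/8 → 1
L = 3/8 + 5/8 + 1 = 2 bits/symbol.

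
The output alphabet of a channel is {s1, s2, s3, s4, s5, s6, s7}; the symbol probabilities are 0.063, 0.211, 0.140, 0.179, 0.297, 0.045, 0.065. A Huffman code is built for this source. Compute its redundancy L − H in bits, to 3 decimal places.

Entropy H = −Σ p log₂ p ≈ 2.5441 bits.
Huffman merges: 9/200+63/1000→27/250; 13/200+27/250→173/1000; 7/50+173/1000→313/1000; 179/1000+211/1000→39/100; 297/1000+313/1000→61/100; 39/100+61/100→1. L = 1297/500 ≈ 2.5940.
L − H = 2.5940 − 2.5441 = 0.050 bits.

0.050 bits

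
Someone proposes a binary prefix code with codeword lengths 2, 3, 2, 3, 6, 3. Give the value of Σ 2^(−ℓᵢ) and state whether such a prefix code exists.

0.890625; yes

With common denominator 2^6 = 64: Σ 2^(−ℓᵢ) = 16/64 + 8/64 + 16/64 + 8/64 + 1/64 + 8/64 = 57/64 = 0.890625.
Kraft's inequality requires Σ ≤ 1; here Σ = 0.890625 ≤ 1, so such a prefix code exists.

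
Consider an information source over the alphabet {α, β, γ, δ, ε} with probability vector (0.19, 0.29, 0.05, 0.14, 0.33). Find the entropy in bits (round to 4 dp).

H = −Σ pᵢ log₂ pᵢ.
−0.19·log₂(0.19) = 0.4552
−0.29·log₂(0.29) = 0.5179
−0.05·log₂(0.05) = 0.2161
−0.14·log₂(0.14) = 0.3971
−0.33·log₂(0.33) = 0.5278
Sum ≈ 2.1142 → 2.1142 bits.

2.1142 bits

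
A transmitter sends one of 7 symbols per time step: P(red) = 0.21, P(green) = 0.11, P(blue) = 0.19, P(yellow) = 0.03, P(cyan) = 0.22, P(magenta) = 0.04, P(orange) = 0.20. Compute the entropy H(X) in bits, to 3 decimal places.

H = −Σ pᵢ log₂ pᵢ.
−0.21·log₂(0.21) = 0.4728
−0.11·log₂(0.11) = 0.3503
−0.19·log₂(0.19) = 0.4552
−0.03·log₂(0.03) = 0.1518
−0.22·log₂(0.22) = 0.4806
−0.04·log₂(0.04) = 0.1858
−0.20·log₂(0.20) = 0.4644
Sum ≈ 2.5608 → 2.561 bits.

2.561 bits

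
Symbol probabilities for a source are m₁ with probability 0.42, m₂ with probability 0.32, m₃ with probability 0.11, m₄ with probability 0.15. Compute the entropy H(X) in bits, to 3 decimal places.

H = −Σ pᵢ log₂ pᵢ.
−0.42·log₂(0.42) = 0.5256
−0.32·log₂(0.32) = 0.5260
−0.11·log₂(0.11) = 0.3503
−0.15·log₂(0.15) = 0.4105
Sum ≈ 1.8125 → 1.813 bits.

1.813 bits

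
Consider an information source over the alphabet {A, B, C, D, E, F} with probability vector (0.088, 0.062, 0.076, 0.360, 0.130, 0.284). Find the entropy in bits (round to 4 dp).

H = −Σ pᵢ log₂ pᵢ.
−0.088·log₂(0.088) = 0.3086
−0.062·log₂(0.062) = 0.2487
−0.076·log₂(0.076) = 0.2826
−0.360·log₂(0.360) = 0.5306
−0.130·log₂(0.130) = 0.3826
−0.284·log₂(0.284) = 0.5158
Sum ≈ 2.2688 → 2.2688 bits.

2.2688 bits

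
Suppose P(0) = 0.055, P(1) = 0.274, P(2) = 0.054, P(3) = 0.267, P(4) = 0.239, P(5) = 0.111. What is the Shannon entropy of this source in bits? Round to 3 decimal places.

2.323 bits

H = −Σ pᵢ log₂ pᵢ.
−0.055·log₂(0.055) = 0.2301
−0.274·log₂(0.274) = 0.5118
−0.054·log₂(0.054) = 0.2274
−0.267·log₂(0.267) = 0.5087
−0.239·log₂(0.239) = 0.4935
−0.111·log₂(0.111) = 0.3520
Sum ≈ 2.3235 → 2.323 bits.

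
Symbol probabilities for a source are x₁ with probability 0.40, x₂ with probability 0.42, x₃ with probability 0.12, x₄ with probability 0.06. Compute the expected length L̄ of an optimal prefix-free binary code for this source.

Repeatedly combine the two least-probable nodes; the expected code length is the sum of the merged weights.
merge 3/50 + 3/25 → 9/50
merge 9/50 + 2/5 → 29/50
merge 21/50 + 29/50 → 1
L = 9/50 + 29/50 + 1 = 44/25 = 1.76 bits/symbol.

1.76 bits/symbol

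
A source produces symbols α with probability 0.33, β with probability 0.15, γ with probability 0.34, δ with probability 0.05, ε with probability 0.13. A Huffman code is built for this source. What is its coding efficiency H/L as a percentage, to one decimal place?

95.2%

Entropy H = −Σ p log₂ p ≈ 2.0663 bits.
Huffman merges: 1/20+13/100→9/50; 3/20+9/50→33/100; 33/100+33/100→33/50; 17/50+33/50→1. L = 217/100 ≈ 2.1700.
Efficiency = H/L = 2.0663/2.1700 = 95.2%.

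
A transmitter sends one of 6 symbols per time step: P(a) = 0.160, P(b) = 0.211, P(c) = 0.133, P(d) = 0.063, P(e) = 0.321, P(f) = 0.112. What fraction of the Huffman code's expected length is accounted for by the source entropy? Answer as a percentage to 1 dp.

Entropy H = −Σ p log₂ p ≈ 2.4150 bits.
Huffman merges: 63/1000+14/125→7/40; 133/1000+4/25→293/1000; 7/40+211/1000→193/500; 293/1000+321/1000→307/500; 193/500+307/500→1. L = 617/250 ≈ 2.4680.
Efficiency = H/L = 2.4150/2.4680 = 97.9%.

97.9%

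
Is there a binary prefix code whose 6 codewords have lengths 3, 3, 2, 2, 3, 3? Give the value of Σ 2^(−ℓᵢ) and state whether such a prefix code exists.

1; yes

With common denominator 2^3 = 8: Σ 2^(−ℓᵢ) = 1/8 + 1/8 + 2/8 + 2/8 + 1/8 + 1/8 = 8/8 = 1.
Kraft's inequality requires Σ ≤ 1; here Σ = 1 ≤ 1, so such a prefix code exists.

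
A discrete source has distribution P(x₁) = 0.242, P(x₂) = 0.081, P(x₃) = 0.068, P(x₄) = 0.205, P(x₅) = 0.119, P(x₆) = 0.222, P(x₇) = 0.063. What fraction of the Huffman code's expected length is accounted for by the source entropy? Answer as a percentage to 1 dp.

Entropy H = −Σ p log₂ p ≈ 2.6202 bits.
Huffman merges: 63/1000+17/250→131/1000; 81/1000+119/1000→1/5; 131/1000+1/5→331/1000; 41/200+111/500→427/1000; 121/500+331/1000→573/1000; 427/1000+573/1000→1. L = 1331/500 ≈ 2.6620.
Efficiency = H/L = 2.6202/2.6620 = 98.4%.

98.4%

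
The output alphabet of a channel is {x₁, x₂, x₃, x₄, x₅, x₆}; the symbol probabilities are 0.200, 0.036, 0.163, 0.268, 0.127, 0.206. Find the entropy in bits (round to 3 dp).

2.420 bits

H = −Σ pᵢ log₂ pᵢ.
−0.200·log₂(0.200) = 0.4644
−0.036·log₂(0.036) = 0.1727
−0.163·log₂(0.163) = 0.4266
−0.268·log₂(0.268) = 0.5091
−0.127·log₂(0.127) = 0.3781
−0.206·log₂(0.206) = 0.4695
Sum ≈ 2.4204 → 2.420 bits.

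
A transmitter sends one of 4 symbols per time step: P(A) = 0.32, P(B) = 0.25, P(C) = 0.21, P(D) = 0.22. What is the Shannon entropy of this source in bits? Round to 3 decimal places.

1.979 bits

H = −Σ pᵢ log₂ pᵢ.
−0.32·log₂(0.32) = 0.5260
−0.25·log₂(0.25) = 0.5000
−0.21·log₂(0.21) = 0.4728
−0.22·log₂(0.22) = 0.4806
Sum ≈ 1.9794 → 1.979 bits.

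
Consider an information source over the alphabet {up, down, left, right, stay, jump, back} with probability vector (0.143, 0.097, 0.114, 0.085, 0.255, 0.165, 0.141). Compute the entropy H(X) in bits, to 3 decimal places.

H = −Σ pᵢ log₂ pᵢ.
−0.143·log₂(0.143) = 0.4012
−0.097·log₂(0.097) = 0.3265
−0.114·log₂(0.114) = 0.3571
−0.085·log₂(0.085) = 0.3023
−0.255·log₂(0.255) = 0.5027
−0.165·log₂(0.165) = 0.4289
−0.141·log₂(0.141) = 0.3985
Sum ≈ 2.7173 → 2.717 bits.

2.717 bits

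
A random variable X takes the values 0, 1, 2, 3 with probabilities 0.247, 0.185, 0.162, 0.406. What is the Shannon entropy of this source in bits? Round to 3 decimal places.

H = −Σ pᵢ log₂ pᵢ.
−0.247·log₂(0.247) = 0.4983
−0.185·log₂(0.185) = 0.4504
−0.162·log₂(0.162) = 0.4254
−0.406·log₂(0.406) = 0.5280
Sum ≈ 1.9020 → 1.902 bits.

1.902 bits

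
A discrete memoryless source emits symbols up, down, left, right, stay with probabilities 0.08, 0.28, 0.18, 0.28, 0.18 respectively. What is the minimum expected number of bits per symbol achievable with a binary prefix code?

Repeatedly combine the two least-probable nodes; the expected code length is the sum of the merged weights.
merge 2/25 + 9/50 → 13/50
merge 9/50 + 13/50 → 11/25
merge 7/25 + 7/25 → 14/25
merge 11/25 + 14/25 → 1
L = 13/50 + 11/25 + 14/25 + 1 = 113/50 = 2.26 bits/symbol.

2.26 bits/symbol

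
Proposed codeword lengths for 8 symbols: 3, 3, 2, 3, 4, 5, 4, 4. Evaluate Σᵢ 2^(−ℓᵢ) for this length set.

0.84375

With common denominator 2^5 = 32: Σ 2^(−ℓᵢ) = 4/32 + 4/32 + 8/32 + 4/32 + 2/32 + 1/32 + 2/32 + 2/32 = 27/32 = 0.84375.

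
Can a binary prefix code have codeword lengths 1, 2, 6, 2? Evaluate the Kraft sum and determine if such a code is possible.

1.015625; no

With common denominator 2^6 = 64: Σ 2^(−ℓᵢ) = 32/64 + 16/64 + 1/64 + 16/64 = 65/64 = 1.015625.
Kraft's inequality requires Σ ≤ 1; here Σ = 1.015625 > 1, so no such prefix code exists.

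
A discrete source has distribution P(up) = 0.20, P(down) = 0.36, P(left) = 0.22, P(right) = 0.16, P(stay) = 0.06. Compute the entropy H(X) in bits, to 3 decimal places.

2.142 bits

H = −Σ pᵢ log₂ pᵢ.
−0.20·log₂(0.20) = 0.4644
−0.36·log₂(0.36) = 0.5306
−0.22·log₂(0.22) = 0.4806
−0.16·log₂(0.16) = 0.4230
−0.06·log₂(0.06) = 0.2435
Sum ≈ 2.1421 → 2.142 bits.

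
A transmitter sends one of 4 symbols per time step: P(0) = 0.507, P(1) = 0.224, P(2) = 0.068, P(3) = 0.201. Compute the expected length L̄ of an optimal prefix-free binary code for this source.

Repeatedly combine the two least-probable nodes; the expected code length is the sum of the merged weights.
merge 17/250 + 201/1000 → 269/1000
merge 28/125 + 269/1000 → 493/1000
merge 493/1000 + 507/1000 → 1
L = 269/1000 + 493/1000 + 1 = 881/500 = 1.762 bits/symbol.

1.762 bits/symbol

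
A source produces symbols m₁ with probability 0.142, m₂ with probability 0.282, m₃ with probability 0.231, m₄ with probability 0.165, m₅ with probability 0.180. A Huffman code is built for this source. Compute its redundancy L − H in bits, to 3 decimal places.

Entropy H = −Σ p log₂ p ≈ 2.2774 bits.
Huffman merges: 71/500+33/200→307/1000; 9/50+231/1000→411/1000; 141/500+307/1000→589/1000; 411/1000+589/1000→1. L = 2307/1000 ≈ 2.3070.
L − H = 2.3070 − 2.2774 = 0.030 bits.

0.030 bits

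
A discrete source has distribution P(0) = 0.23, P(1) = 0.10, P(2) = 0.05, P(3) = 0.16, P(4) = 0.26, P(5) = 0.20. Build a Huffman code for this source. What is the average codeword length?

Repeatedly combine the two least-probable nodes; the expected code length is the sum of the merged weights.
merge 1/20 + 1/10 → 3/20
merge 3/20 + 4/25 → 31/100
merge 1/5 + 23/100 → 43/100
merge 13/50 + 31/100 → 57/100
merge 43/100 + 57/100 → 1
L = 3/20 + 31/100 + 43/100 + 57/100 + 1 = 123/50 = 2.46 bits/symbol.

2.46 bits/symbol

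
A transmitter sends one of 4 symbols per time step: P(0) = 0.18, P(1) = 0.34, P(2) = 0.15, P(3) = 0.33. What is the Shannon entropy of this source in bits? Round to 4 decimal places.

1.9128 bits

H = −Σ pᵢ log₂ pᵢ.
−0.18·log₂(0.18) = 0.4453
−0.34·log₂(0.34) = 0.5292
−0.15·log₂(0.15) = 0.4105
−0.33·log₂(0.33) = 0.5278
Sum ≈ 1.9128 → 1.9128 bits.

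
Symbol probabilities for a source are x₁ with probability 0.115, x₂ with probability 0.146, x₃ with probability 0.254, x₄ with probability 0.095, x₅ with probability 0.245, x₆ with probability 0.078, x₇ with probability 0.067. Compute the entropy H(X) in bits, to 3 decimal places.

2.634 bits

H = −Σ pᵢ log₂ pᵢ.
−0.115·log₂(0.115) = 0.3588
−0.146·log₂(0.146) = 0.4053
−0.254·log₂(0.254) = 0.5022
−0.095·log₂(0.095) = 0.3226
−0.245·log₂(0.245) = 0.4971
−0.078·log₂(0.078) = 0.2871
−0.067·log₂(0.067) = 0.2613
Sum ≈ 2.6344 → 2.634 bits.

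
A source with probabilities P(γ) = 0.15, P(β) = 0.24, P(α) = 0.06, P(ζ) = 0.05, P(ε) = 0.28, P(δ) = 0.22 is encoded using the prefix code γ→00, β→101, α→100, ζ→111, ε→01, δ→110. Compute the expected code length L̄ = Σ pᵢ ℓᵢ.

L̄ = Σ pᵢ·ℓᵢ = 0.15·2 + 0.24·3 + 0.06·3 + 0.05·3 + 0.28·2 + 0.22·3 = 2.57 bits/symbol.

2.57 bits/symbol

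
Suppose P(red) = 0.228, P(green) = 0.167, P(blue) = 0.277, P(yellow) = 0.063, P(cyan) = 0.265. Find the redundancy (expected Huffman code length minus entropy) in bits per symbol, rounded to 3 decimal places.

Entropy H = −Σ p log₂ p ≈ 2.1895 bits.
Huffman merges: 63/1000+167/1000→23/100; 57/250+23/100→229/500; 53/200+277/1000→271/500; 229/500+271/500→1. L = 223/100 ≈ 2.2300.
L − H = 2.2300 − 2.1895 = 0.040 bits.

0.040 bits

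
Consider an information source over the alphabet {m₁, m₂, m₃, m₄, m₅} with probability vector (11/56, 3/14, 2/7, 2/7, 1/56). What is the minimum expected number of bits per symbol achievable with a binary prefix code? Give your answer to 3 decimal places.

2.214 bits/symbol

Repeatedly combine the two least-probable nodes; the expected code length is the sum of the merged weights.
merge 1/56 + 11/56 → 3/14
merge 3/14 + 3/14 → 3/7
merge 2/7 + 2/7 → 4/7
merge 3/7 + 4/7 → 1
L = 3/14 + 3/7 + 4/7 + 1 = 31/14 ≈ 2.214 bits/symbol.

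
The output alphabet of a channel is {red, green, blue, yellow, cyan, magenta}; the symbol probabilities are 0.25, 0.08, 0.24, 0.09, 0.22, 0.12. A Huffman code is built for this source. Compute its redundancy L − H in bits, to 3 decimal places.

0.014 bits

Entropy H = −Σ p log₂ p ≈ 2.4459 bits.
Huffman merges: 2/25+9/100→17/100; 3/25+17/100→29/100; 11/50+6/25→23/50; 1/4+29/100→27/50; 23/50+27/50→1. L = 123/50 ≈ 2.4600.
L − H = 2.4600 − 2.4459 = 0.014 bits.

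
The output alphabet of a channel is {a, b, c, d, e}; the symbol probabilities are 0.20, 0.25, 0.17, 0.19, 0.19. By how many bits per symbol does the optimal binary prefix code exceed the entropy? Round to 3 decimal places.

0.051 bits

Entropy H = −Σ p log₂ p ≈ 2.3094 bits.
Huffman merges: 17/100+19/100→9/25; 19/100+1/5→39/100; 1/4+9/25→61/100; 39/100+61/100→1. L = 59/25 ≈ 2.3600.
L − H = 2.3600 − 2.3094 = 0.051 bits.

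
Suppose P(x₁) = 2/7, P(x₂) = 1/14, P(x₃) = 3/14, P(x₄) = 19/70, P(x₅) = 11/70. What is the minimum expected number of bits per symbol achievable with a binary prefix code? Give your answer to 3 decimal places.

2.229 bits/symbol

Repeatedly combine the two least-probable nodes; the expected code length is the sum of the merged weights.
merge 1/14 + 11/70 → 8/35
merge 3/14 + 8/35 → 31/70
merge 19/70 + 2/7 → 39/70
merge 31/70 + 39/70 → 1
L = 8/35 + 31/70 + 39/70 + 1 = 78/35 ≈ 2.229 bits/symbol.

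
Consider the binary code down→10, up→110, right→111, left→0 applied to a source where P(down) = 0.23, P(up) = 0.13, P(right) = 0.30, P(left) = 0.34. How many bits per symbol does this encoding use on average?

L̄ = Σ pᵢ·ℓᵢ = 0.23·2 + 0.13·3 + 0.30·3 + 0.34·1 = 2.09 bits/symbol.

2.09 bits/symbol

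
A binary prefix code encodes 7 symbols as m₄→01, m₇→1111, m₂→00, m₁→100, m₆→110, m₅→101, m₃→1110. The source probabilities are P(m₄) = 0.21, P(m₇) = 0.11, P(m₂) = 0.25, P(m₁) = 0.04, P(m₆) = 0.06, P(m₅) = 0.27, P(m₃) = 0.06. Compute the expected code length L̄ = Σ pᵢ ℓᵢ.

2.71 bits/symbol

L̄ = Σ pᵢ·ℓᵢ = 0.21·2 + 0.11·4 + 0.25·2 + 0.04·3 + 0.06·3 + 0.27·3 + 0.06·4 = 2.71 bits/symbol.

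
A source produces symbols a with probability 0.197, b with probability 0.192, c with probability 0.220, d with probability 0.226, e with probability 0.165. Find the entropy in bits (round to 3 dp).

2.313 bits

H = −Σ pᵢ log₂ pᵢ.
−0.197·log₂(0.197) = 0.4617
−0.192·log₂(0.192) = 0.4571
−0.220·log₂(0.220) = 0.4806
−0.226·log₂(0.226) = 0.4849
−0.165·log₂(0.165) = 0.4289
Sum ≈ 2.3132 → 2.313 bits.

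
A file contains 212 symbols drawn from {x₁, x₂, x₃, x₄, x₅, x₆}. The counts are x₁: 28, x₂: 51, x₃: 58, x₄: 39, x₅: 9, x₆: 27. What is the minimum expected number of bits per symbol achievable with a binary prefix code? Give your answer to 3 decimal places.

Probabilities are the counts divided by 212.
Repeatedly combine the two least-probable nodes; the expected code length is the sum of the merged weights.
merge 9/212 + 27/212 → 9/53
merge 7/53 + 9/53 → 16/53
merge 39/212 + 51/212 → 45/106
merge 29/106 + 16/53 → 61/106
merge 45/106 + 61/106 → 1
L = 9/53 + 16/53 + 45/106 + 61/106 + 1 = 131/53 ≈ 2.472 bits/symbol.

2.472 bits/symbol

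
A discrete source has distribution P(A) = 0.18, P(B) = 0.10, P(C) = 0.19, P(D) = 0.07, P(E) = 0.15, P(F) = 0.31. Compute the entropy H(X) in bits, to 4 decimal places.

H = −Σ pᵢ log₂ pᵢ.
−0.18·log₂(0.18) = 0.4453
−0.10·log₂(0.10) = 0.3322
−0.19·log₂(0.19) = 0.4552
−0.07·log₂(0.07) = 0.2686
−0.15·log₂(0.15) = 0.4105
−0.31·log₂(0.31) = 0.5238
Sum ≈ 2.4356 → 2.4356 bits.

2.4356 bits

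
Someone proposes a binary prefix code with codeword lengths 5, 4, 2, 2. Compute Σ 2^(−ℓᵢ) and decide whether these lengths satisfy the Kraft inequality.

0.59375; yes

With common denominator 2^5 = 32: Σ 2^(−ℓᵢ) = 1/32 + 2/32 + 8/32 + 8/32 = 19/32 = 0.59375.
Kraft's inequality requires Σ ≤ 1; here Σ = 0.59375 ≤ 1, so such a prefix code exists.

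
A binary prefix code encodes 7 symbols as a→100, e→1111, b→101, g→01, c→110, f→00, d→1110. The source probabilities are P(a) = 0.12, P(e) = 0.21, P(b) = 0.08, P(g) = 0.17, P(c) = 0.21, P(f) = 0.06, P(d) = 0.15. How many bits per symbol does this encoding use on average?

L̄ = Σ pᵢ·ℓᵢ = 0.12·3 + 0.21·4 + 0.08·3 + 0.17·2 + 0.21·3 + 0.06·2 + 0.15·4 = 3.13 bits/symbol.

3.13 bits/symbol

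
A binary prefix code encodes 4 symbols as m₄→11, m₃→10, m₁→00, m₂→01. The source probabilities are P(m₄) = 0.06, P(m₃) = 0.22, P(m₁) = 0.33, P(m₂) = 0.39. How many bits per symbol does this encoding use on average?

2 bits/symbol

L̄ = Σ pᵢ·ℓᵢ = 0.06·2 + 0.22·2 + 0.33·2 + 0.39·2 = 2 bits/symbol.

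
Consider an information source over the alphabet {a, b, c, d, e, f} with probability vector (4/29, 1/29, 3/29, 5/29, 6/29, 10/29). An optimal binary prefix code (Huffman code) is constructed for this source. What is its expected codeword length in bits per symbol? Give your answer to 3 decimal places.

2.414 bits/symbol

Repeatedly combine the two least-probable nodes; the expected code length is the sum of the merged weights.
merge 1/29 + 3/29 → 4/29
merge 4/29 + 4/29 → 8/29
merge 5/29 + 6/29 → 11/29
merge 8/29 + 10/29 → 18/29
merge 11/29 + 18/29 → 1
L = 4/29 + 8/29 + 11/29 + 18/29 + 1 = 70/29 ≈ 2.414 bits/symbol.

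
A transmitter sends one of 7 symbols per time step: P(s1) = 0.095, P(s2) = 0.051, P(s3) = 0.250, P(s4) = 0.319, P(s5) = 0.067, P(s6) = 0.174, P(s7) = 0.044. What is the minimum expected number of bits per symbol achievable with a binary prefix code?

Repeatedly combine the two least-probable nodes; the expected code length is the sum of the merged weights.
merge 11/250 + 51/1000 → 19/200
merge 67/1000 + 19/200 → 81/500
merge 19/200 + 81/500 → 257/1000
merge 87/500 + 1/4 → 53/125
merge 257/1000 + 319/1000 → 72/125
merge 53/125 + 72/125 → 1
L = 19/200 + 81/500 + 257/1000 + 53/125 + 72/125 + 1 = 1257/500 = 2.514 bits/symbol.

2.514 bits/symbol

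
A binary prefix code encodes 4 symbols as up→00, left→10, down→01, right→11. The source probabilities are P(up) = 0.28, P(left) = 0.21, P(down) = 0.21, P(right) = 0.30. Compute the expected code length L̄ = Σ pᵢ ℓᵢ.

2 bits/symbol

L̄ = Σ pᵢ·ℓᵢ = 0.28·2 + 0.21·2 + 0.21·2 + 0.30·2 = 2 bits/symbol.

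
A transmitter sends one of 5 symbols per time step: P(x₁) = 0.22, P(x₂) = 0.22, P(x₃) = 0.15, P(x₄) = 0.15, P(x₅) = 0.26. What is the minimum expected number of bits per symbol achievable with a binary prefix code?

2.3 bits/symbol

Repeatedly combine the two least-probable nodes; the expected code length is the sum of the merged weights.
merge 3/20 + 3/20 → 3/10
merge 11/50 + 11/50 → 11/25
merge 13/50 + 3/10 → 14/25
merge 11/25 + 14/25 → 1
L = 3/10 + 11/25 + 14/25 + 1 = 23/10 = 2.3 bits/symbol.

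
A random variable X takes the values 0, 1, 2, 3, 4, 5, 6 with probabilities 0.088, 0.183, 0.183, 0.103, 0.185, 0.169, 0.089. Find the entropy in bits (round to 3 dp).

2.738 bits

H = −Σ pᵢ log₂ pᵢ.
−0.088·log₂(0.088) = 0.3086
−0.183·log₂(0.183) = 0.4484
−0.183·log₂(0.183) = 0.4484
−0.103·log₂(0.103) = 0.3378
−0.185·log₂(0.185) = 0.4504
−0.169·log₂(0.169) = 0.4335
−0.089·log₂(0.089) = 0.3106
Sum ≈ 2.7375 → 2.738 bits.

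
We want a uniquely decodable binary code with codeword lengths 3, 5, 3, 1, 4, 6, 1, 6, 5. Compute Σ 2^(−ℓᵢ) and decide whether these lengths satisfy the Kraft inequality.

With common denominator 2^6 = 64: Σ 2^(−ℓᵢ) = 8/64 + 2/64 + 8/64 + 32/64 + 4/64 + 1/64 + 32/64 + 1/64 + 2/64 = 90/64 = 1.40625.
Kraft's inequality requires Σ ≤ 1; here Σ = 1.40625 > 1, so no such prefix code exists.

1.40625; no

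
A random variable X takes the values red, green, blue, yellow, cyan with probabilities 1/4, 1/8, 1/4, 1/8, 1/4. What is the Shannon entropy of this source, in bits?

Each probability is a power of 1/2, so log₂(1/p) is an integer.
H = Σ p·log₂(1/p) = 1/4·2 + 1/8·3 + 1/4·2 + 1/8·3 + 1/4·2 = 2.25 bits.

2.25 bits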